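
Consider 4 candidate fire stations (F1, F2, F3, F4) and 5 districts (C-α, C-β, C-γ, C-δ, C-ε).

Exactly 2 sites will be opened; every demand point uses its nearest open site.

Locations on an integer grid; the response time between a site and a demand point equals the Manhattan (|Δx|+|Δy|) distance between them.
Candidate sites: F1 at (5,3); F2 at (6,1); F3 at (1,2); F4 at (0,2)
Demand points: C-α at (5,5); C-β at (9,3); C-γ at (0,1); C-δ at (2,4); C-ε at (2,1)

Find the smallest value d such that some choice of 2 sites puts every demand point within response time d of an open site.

Open {F1, F3}.
  Farthest demand point is C-β at response time 4 (to F1); all others are ≤ 4.
With {F1, F4} the worst case is 4.
With {F2, F3} the worst case is 5.
No size-2 selection achieves below 4.

4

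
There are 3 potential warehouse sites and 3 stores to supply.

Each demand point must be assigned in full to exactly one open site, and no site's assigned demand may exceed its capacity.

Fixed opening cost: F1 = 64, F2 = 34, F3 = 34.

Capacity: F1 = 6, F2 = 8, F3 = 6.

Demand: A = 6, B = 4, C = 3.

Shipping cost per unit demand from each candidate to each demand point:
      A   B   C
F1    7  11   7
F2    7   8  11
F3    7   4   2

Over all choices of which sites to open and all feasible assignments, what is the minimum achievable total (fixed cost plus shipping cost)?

175

Open {F2, F3}; cheapest assignment that respects the capacities:
  F2 (cap 8, load 7): B, C — cost 4×8 + 3×11 = 65
  F3 (cap 6, load 6): A — cost 6×7 = 42
  Shipping 107, fixed 68 → total 175.
  Any other capacity-feasible assignment to {F2, F3} ships for at least 107.
Compare {F1, F2}: its best feasible assignment gives total 205.
Compare {F1, F2, F3}: its best feasible assignment gives total 211.
Every other set of open sites that can feasibly serve all demand totals ≥ 205 even under its best assignment. Minimum: 175.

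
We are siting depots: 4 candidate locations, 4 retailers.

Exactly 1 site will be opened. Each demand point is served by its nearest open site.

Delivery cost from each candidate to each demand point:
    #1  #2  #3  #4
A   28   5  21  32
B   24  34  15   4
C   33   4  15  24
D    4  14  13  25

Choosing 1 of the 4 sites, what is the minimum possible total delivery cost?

Open {D}.
  #1→D 4, #2→D 14, #3→D 13, #4→D 25  ⇒ total 56.
Compare {C}: total 76.
Compare {B}: total 77.
No size-1 selection does better; minimum is 56.

56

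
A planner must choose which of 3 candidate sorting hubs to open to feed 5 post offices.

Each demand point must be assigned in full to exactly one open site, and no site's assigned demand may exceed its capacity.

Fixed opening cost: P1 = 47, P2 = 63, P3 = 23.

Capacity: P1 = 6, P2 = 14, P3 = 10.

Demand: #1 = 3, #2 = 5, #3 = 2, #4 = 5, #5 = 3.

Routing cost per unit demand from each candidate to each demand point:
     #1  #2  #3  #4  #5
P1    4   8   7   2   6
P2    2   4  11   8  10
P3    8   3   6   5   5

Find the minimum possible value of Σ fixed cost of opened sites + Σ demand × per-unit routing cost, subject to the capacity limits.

Open {P2, P3}; cheapest assignment that respects the capacities:
  P2 (cap 14, load 8): #1, #2 — cost 3×2 + 5×4 = 26
  P3 (cap 10, load 10): #3, #4, #5 — cost 2×6 + 5×5 + 3×5 = 52
  Shipping 78, fixed 86 → total 164.
  Any other capacity-feasible assignment to {P2, P3} ships for at least 78.
Compare {P1, P2, P3}: its best feasible assignment gives total 191.
Compare {P1, P2}: its best feasible assignment gives total 198.
Every other set of open sites that can feasibly serve all demand totals ≥ 191 even under its best assignment. Minimum: 164.

164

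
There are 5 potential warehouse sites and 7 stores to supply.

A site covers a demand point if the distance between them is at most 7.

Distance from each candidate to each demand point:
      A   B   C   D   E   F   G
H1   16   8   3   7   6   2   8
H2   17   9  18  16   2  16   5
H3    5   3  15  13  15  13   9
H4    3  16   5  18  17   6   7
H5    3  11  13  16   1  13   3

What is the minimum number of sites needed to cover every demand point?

3

Coverage sets (demand points within 7 of each site):
  H1: {C, D, E, F}
  H2: {E, G}
  H3: {A, B}
  H4: {A, C, F, G}
  H5: {A, E, G}
No 2 sites suffice: every size-2 union leaves at least one demand point uncovered.
But {H1, H2, H3} covers everything, so the minimum is 3.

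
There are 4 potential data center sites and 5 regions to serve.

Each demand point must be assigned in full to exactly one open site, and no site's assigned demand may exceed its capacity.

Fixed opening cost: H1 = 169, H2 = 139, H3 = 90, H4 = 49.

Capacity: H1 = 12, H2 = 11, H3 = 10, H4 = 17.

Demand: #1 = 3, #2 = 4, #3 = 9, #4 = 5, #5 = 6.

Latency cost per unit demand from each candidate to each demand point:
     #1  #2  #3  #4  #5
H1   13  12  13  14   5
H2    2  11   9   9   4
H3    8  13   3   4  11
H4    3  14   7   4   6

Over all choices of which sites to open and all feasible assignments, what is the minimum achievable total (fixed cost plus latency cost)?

348

Open {H2, H4}; cheapest assignment that respects the capacities:
  H2 (cap 11, load 10): #2, #5 — cost 4×11 + 6×4 = 68
  H4 (cap 17, load 17): #1, #3, #4 — cost 3×3 + 9×7 + 5×4 = 92
  Shipping 160, fixed 188 → total 348.
  Any other capacity-feasible assignment to {H2, H4} ships for at least 160.
Compare {H3, H4}: its best feasible assignment gives total 349.
Compare {H1, H4}: its best feasible assignment gives total 388.
Every other set of open sites that can feasibly serve all demand totals ≥ 349 even under its best assignment. Minimum: 348.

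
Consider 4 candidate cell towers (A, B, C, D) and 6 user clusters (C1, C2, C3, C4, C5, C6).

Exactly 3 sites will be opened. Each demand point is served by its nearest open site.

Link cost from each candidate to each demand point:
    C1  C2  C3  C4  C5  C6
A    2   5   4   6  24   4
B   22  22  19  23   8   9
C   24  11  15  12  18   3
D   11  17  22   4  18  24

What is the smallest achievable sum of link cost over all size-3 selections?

Open {A, B, D}.
  C1→A 2, C2→A 5, C3→A 4, C4→D 4, C5→B 8, C6→A 4  ⇒ total 27.
Compare {A, B, C}: total 28.
Compare {A, C, D}: total 36.
No size-3 selection does better; minimum is 27.

27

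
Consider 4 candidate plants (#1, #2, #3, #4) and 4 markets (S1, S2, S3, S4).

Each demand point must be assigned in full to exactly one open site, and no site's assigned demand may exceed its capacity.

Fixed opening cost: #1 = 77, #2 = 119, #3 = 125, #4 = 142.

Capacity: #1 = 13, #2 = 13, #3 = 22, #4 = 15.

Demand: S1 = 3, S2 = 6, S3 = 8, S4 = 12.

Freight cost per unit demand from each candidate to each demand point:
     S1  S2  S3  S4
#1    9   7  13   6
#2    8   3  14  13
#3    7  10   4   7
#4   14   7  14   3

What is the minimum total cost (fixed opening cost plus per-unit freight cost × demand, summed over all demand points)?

Open {#1, #3}; cheapest assignment that respects the capacities:
  #1 (cap 13, load 12): S4 — cost 12×6 = 72
  #3 (cap 22, load 17): S1, S2, S3 — cost 3×7 + 6×10 + 8×4 = 113
  Shipping 185, fixed 202 → total 387.
  Any other capacity-feasible assignment to {#1, #3} ships for at least 185.
Compare {#2, #3}: its best feasible assignment gives total 402.
Compare {#3, #4}: its best feasible assignment gives total 416.
Every other set of open sites that can feasibly serve all demand totals ≥ 402 even under its best assignment. Minimum: 387.

387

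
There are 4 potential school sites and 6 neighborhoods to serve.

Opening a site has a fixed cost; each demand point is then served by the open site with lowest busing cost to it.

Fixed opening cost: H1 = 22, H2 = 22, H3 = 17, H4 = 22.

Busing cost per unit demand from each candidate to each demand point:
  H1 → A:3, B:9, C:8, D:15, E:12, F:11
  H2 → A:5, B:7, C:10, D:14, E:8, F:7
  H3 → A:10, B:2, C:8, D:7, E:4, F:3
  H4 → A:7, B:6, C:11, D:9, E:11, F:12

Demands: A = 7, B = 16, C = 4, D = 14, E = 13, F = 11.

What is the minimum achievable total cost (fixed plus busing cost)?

Open {H1, H3}: assign each demand point to its cheapest open site.
  A→H1 7×3=21, B→H3 16×2=32, C→H1 4×8=32, D→H3 14×7=98, E→H3 13×4=52, F→H3 11×3=33
  busing cost 268, fixed 39 → total 307.
Compare {H2, H3}: busing cost 282 + fixed 39 = 321.
Compare {H1, H2, H3}: busing cost 268 + fixed 61 = 329.
Compare {H1, H3, H4}: busing cost 268 + fixed 61 = 329.
All other subsets cost ≥ 321. Minimum total cost: 307.

307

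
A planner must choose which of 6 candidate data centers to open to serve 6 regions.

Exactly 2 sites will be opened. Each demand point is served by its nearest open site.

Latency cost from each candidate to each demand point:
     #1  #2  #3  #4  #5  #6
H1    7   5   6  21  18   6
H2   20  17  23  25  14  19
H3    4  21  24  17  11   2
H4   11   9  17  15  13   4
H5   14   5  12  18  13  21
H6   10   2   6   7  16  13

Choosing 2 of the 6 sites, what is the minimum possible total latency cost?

Open {H3, H6}.
  #1→H3 4, #2→H6 2, #3→H6 6, #4→H6 7, #5→H3 11, #6→H3 2  ⇒ total 32.
Compare {H4, H6}: total 42.
Compare {H1, H6}: total 44.
No size-2 selection does better; minimum is 32.

32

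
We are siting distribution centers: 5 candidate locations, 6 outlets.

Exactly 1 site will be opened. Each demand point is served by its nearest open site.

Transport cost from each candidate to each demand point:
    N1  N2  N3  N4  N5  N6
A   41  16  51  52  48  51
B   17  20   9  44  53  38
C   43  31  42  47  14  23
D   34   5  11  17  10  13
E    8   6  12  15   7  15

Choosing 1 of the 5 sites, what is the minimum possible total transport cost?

63

Open {E}.
  N1→E 8, N2→E 6, N3→E 12, N4→E 15, N5→E 7, N6→E 15  ⇒ total 63.
Compare {D}: total 90.
Compare {B}: total 181.
No size-1 selection does better; minimum is 63.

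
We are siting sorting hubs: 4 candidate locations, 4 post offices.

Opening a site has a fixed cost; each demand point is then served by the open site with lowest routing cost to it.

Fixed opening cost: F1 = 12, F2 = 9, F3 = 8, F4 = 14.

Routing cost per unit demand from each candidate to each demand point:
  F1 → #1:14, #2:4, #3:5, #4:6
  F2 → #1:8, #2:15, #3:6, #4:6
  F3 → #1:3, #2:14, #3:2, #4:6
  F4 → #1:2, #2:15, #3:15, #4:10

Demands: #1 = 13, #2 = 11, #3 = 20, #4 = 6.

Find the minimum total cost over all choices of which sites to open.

Open {F1, F3}: assign each demand point to its cheapest open site.
  #1→F3 13×3=39, #2→F1 11×4=44, #3→F3 20×2=40, #4→F1 6×6=36
  routing cost 159, fixed 20 → total 179.
Compare {F1, F3, F4}: routing cost 146 + fixed 34 = 180.
Compare {F1, F2, F3}: routing cost 159 + fixed 29 = 188.
Compare {F1, F2, F3, F4}: routing cost 146 + fixed 43 = 189.
All other subsets cost ≥ 180. Minimum total cost: 179.

179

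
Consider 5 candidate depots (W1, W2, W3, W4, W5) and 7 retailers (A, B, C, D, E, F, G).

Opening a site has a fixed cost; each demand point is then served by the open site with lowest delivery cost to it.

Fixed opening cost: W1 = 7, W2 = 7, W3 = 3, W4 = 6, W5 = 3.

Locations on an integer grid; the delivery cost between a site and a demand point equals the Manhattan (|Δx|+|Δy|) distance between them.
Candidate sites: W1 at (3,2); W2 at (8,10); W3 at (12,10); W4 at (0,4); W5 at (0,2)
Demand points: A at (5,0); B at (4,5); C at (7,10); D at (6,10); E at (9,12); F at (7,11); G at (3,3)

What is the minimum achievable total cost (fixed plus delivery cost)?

Open {W1, W2}: assign each demand point to its cheapest open site.
  A→W1 4, B→W1 4, C→W2 1, D→W2 2, E→W2 3, F→W2 2, G→W1 1
  delivery cost 17, fixed 14 → total 31.
Compare {W1, W2, W3}: delivery cost 17 + fixed 17 = 34.
Compare {W1, W2, W5}: delivery cost 17 + fixed 17 = 34.
Compare {W2, W5}: delivery cost 26 + fixed 10 = 36.
All other subsets cost ≥ 34. Minimum total cost: 31.

31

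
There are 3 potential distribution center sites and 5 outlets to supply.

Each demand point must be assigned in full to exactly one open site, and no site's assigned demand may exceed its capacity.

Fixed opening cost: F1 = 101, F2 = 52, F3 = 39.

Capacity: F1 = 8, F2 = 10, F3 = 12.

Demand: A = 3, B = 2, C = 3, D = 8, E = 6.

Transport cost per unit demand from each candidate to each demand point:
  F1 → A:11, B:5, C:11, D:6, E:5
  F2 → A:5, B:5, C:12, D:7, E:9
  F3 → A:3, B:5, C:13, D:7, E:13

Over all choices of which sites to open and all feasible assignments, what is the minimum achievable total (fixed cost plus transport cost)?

Open {F2, F3}; cheapest assignment that respects the capacities:
  F2 (cap 10, load 10): B, D — cost 2×5 + 8×7 = 66
  F3 (cap 12, load 12): A, C, E — cost 3×3 + 3×13 + 6×13 = 126
  Shipping 192, fixed 91 → total 283.
  Any other capacity-feasible assignment to {F2, F3} ships for at least 192.
Compare {F1, F2, F3}: its best feasible assignment gives total 333.
Every other set of open sites that can feasibly serve all demand totals ≥ 333 even under its best assignment. Minimum: 283.

283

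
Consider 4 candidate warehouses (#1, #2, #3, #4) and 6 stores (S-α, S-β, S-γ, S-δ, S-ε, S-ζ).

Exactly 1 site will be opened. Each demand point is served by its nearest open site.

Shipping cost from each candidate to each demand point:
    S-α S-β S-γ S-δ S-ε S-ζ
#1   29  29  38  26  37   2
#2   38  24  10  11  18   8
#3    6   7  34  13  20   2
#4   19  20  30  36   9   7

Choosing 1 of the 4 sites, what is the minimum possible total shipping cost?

82

Open {#3}.
  S-α→#3 6, S-β→#3 7, S-γ→#3 34, S-δ→#3 13, S-ε→#3 20, S-ζ→#3 2  ⇒ total 82.
Compare {#2}: total 109.
Compare {#4}: total 121.
No size-1 selection does better; minimum is 82.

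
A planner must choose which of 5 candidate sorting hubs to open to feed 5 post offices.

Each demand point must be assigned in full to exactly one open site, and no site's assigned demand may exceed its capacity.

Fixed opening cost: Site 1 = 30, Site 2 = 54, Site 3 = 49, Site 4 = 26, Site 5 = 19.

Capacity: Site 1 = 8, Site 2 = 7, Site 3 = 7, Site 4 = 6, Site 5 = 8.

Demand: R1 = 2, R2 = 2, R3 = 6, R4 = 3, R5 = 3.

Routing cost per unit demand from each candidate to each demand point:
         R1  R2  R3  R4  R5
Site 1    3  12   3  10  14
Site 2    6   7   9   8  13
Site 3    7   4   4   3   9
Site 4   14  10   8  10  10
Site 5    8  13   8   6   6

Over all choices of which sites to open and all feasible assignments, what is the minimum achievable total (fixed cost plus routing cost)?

Open {Site 1, Site 5}; cheapest assignment that respects the capacities:
  Site 1 (cap 8, load 8): R1, R3 — cost 2×3 + 6×3 = 24
  Site 5 (cap 8, load 8): R2, R4, R5 — cost 2×13 + 3×6 + 3×6 = 62
  Shipping 86, fixed 49 → total 135.
  Any other capacity-feasible assignment to {Site 1, Site 5} ships for at least 86.
Compare {Site 1, Site 4, Site 5}: its best feasible assignment gives total 155.
Compare {Site 1, Site 3, Site 5}: its best feasible assignment gives total 157.
Every other set of open sites that can feasibly serve all demand totals ≥ 155 even under its best assignment. Minimum: 135.

135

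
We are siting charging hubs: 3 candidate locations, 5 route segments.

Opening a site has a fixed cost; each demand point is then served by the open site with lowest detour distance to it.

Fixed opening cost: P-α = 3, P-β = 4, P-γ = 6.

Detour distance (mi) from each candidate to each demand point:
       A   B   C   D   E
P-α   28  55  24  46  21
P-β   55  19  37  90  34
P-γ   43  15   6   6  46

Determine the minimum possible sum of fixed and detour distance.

85

Open {P-α, P-γ}: assign each demand point to its cheapest open site.
  A→P-α 28, B→P-γ 15, C→P-γ 6, D→P-γ 6, E→P-α 21
  detour distance 76, fixed 9 → total 85.
Compare {P-α, P-β, P-γ}: detour distance 76 + fixed 13 = 89.
Compare {P-β, P-γ}: detour distance 104 + fixed 10 = 114.
Compare {P-γ}: detour distance 116 + fixed 6 = 122.
All other subsets cost ≥ 89. Minimum total cost: 85.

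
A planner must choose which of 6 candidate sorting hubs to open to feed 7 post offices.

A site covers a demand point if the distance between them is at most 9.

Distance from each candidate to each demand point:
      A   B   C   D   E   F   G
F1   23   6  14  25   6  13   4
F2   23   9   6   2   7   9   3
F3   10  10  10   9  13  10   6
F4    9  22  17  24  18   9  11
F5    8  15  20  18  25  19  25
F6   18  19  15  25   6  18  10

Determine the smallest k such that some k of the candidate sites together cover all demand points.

2

Coverage sets (demand points within 9 of each site):
  F1: {B, E, G}
  F2: {B, C, D, E, F, G}
  F3: {D, G}
  F4: {A, F}
  F5: {A}
  F6: {E}
No single site covers all 7 demand points.
But {F2, F4} covers everything, so the minimum is 2.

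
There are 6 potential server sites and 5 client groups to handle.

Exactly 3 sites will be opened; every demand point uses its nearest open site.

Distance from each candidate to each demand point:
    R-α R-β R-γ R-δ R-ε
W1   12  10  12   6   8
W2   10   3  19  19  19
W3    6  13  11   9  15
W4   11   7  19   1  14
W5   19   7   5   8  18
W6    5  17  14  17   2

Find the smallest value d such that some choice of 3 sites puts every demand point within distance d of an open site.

7

Open {W1, W5, W6}.
  Farthest demand point is R-β at distance 7 (to W5); all others are ≤ 7.
With {W4, W5, W6} the worst case is 7.
With {W1, W3, W5} the worst case is 8.
No size-3 selection achieves below 7.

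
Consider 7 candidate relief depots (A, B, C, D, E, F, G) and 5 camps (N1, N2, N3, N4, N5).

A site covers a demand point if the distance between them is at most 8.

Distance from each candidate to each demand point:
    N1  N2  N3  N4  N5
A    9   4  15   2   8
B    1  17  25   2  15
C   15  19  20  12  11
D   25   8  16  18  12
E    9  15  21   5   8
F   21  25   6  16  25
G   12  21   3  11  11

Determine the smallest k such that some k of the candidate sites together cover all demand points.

3

Coverage sets (demand points within 8 of each site):
  A: {N2, N4, N5}
  B: {N1, N4}
  C: {}
  D: {N2}
  E: {N4, N5}
  F: {N3}
  G: {N3}
No 2 sites suffice: every size-2 union leaves at least one demand point uncovered.
But {A, B, F} covers everything, so the minimum is 3.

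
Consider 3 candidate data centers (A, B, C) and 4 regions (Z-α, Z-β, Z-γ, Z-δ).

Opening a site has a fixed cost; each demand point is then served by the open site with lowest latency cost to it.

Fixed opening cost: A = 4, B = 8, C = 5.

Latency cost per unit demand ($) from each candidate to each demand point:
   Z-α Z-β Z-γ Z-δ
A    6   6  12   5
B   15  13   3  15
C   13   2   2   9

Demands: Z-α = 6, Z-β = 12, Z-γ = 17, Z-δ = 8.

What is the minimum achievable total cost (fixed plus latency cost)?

143

Open {A, C}: assign each demand point to its cheapest open site.
  Z-α→A 6×6=36, Z-β→C 12×2=24, Z-γ→C 17×2=34, Z-δ→A 8×5=40
  latency cost 134, fixed 9 → total 143.
Compare {A, B, C}: latency cost 134 + fixed 17 = 151.
Compare {A, B}: latency cost 199 + fixed 12 = 211.
Compare {C}: latency cost 208 + fixed 5 = 213.
All other subsets cost ≥ 151. Minimum total cost: 143.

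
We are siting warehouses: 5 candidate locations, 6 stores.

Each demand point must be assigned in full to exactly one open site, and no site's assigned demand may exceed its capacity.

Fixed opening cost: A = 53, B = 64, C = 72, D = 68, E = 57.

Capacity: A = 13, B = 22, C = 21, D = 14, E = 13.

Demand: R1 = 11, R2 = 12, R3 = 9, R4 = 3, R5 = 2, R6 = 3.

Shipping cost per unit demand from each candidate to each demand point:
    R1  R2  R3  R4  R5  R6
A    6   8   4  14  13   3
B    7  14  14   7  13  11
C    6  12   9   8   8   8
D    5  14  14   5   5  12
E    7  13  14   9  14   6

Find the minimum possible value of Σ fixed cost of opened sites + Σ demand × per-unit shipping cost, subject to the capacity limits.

Open {A, C, D}; cheapest assignment that respects the capacities:
  A (cap 13, load 12): R3, R6 — cost 9×4 + 3×3 = 45
  C (cap 21, load 14): R2, R5 — cost 12×12 + 2×8 = 160
  D (cap 14, load 14): R1, R4 — cost 11×5 + 3×5 = 70
  Shipping 275, fixed 193 → total 468.
  Any other capacity-feasible assignment to {A, C, D} ships for at least 275.
Compare {A, B, D}: its best feasible assignment gives total 484.
Compare {A, C, E}: its best feasible assignment gives total 488.
Every other set of open sites that can feasibly serve all demand totals ≥ 484 even under its best assignment. Minimum: 468.

468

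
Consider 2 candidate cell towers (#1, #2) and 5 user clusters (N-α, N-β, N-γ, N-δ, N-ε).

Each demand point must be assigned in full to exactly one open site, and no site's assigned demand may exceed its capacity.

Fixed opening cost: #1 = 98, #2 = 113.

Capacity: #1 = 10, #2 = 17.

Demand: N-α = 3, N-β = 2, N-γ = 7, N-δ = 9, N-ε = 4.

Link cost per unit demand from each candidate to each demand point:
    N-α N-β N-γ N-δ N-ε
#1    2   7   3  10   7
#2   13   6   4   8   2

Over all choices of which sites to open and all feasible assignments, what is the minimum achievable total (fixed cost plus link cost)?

330

Open {#1, #2}; cheapest assignment that respects the capacities:
  #1 (cap 10, load 10): N-α, N-γ — cost 3×2 + 7×3 = 27
  #2 (cap 17, load 15): N-β, N-δ, N-ε — cost 2×6 + 9×8 + 4×2 = 92
  Shipping 119, fixed 211 → total 330.
  Any other capacity-feasible assignment to {#1, #2} ships for at least 119.
Total demand is 25 and no other set of sites has combined capacity ≥ 25, so {#1, #2} is the only feasible choice of open sites. Minimum: 330.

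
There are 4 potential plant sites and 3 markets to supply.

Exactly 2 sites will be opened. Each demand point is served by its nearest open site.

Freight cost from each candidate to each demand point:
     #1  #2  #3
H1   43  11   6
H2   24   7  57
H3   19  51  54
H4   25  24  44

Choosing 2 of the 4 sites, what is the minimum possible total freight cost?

36

Open {H1, H3}.
  #1→H3 19, #2→H1 11, #3→H1 6  ⇒ total 36.
Compare {H1, H2}: total 37.
Compare {H1, H4}: total 42.
No size-2 selection does better; minimum is 36.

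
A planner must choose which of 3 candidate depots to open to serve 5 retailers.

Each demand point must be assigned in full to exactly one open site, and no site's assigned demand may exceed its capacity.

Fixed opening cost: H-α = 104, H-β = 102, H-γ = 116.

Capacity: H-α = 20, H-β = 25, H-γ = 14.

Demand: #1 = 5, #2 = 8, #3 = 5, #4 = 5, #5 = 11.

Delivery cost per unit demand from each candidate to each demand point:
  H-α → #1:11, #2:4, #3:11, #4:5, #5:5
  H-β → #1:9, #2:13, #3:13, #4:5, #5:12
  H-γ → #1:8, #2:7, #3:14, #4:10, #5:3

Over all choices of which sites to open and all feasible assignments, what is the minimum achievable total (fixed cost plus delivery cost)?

Open {H-α, H-β}; cheapest assignment that respects the capacities:
  H-α (cap 20, load 19): #2, #5 — cost 8×4 + 11×5 = 87
  H-β (cap 25, load 15): #1, #3, #4 — cost 5×9 + 5×13 + 5×5 = 135
  Shipping 222, fixed 206 → total 428.
  Any other capacity-feasible assignment to {H-α, H-β} ships for at least 222.
Compare {H-β, H-γ}: its best feasible assignment gives total 490.
Compare {H-α, H-β, H-γ}: its best feasible assignment gives total 512.
Every other set of open sites that can feasibly serve all demand totals ≥ 490 even under its best assignment. Minimum: 428.

428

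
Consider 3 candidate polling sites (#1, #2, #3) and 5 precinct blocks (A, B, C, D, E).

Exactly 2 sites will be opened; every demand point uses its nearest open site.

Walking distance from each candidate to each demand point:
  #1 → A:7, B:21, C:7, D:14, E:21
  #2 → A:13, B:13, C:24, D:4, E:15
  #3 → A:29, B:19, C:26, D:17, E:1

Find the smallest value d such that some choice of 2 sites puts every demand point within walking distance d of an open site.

15

Open {#1, #2}.
  Farthest demand point is E at walking distance 15 (to #2); all others are ≤ 15.
With {#1, #3} the worst case is 19.
With {#2, #3} the worst case is 24.
No size-2 selection achieves below 15.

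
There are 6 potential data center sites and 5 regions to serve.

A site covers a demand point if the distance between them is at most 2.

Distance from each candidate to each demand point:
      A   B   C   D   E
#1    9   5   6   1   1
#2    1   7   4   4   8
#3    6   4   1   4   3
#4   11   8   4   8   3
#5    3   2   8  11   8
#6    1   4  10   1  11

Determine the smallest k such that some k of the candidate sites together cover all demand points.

4

Coverage sets (demand points within 2 of each site):
  #1: {D, E}
  #2: {A}
  #3: {C}
  #4: {}
  #5: {B}
  #6: {A, D}
No 3 sites suffice: every size-3 union leaves at least one demand point uncovered.
But {#1, #2, #3, #5} covers everything, so the minimum is 4.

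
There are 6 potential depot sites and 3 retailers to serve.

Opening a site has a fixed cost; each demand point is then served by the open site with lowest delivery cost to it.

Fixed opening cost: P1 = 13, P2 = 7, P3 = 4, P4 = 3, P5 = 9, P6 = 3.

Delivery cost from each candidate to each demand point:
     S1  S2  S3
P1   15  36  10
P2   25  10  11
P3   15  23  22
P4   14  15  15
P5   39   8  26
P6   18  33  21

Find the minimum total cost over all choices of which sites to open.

45

Open {P2, P4}: assign each demand point to its cheapest open site.
  S1→P4 14, S2→P2 10, S3→P2 11
  delivery cost 35, fixed 10 → total 45.
Compare {P4}: delivery cost 44 + fixed 3 = 47.
Compare {P2, P3}: delivery cost 36 + fixed 11 = 47.
Compare {P2, P4, P6}: delivery cost 35 + fixed 13 = 48.
All other subsets cost ≥ 47. Minimum total cost: 45.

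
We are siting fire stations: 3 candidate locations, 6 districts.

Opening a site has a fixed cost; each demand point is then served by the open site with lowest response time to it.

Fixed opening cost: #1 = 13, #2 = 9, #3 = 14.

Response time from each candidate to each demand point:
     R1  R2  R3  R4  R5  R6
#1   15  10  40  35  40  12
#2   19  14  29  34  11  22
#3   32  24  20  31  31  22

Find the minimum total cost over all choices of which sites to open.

133

Open {#1, #2}: assign each demand point to its cheapest open site.
  R1→#1 15, R2→#1 10, R3→#2 29, R4→#2 34, R5→#2 11, R6→#1 12
  response time 111, fixed 22 → total 133.
Compare {#1, #2, #3}: response time 99 + fixed 36 = 135.
Compare {#2}: response time 129 + fixed 9 = 138.
Compare {#2, #3}: response time 117 + fixed 23 = 140.
All other subsets cost ≥ 135. Minimum total cost: 133.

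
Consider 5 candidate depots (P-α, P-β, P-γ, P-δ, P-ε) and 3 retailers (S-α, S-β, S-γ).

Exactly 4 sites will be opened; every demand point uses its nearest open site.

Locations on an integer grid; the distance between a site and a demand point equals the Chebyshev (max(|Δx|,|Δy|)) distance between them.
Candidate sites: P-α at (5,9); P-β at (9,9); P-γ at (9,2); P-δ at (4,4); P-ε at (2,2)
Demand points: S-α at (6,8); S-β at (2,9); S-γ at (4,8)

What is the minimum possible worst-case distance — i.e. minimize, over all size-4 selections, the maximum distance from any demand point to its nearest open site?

3

Open {P-α, P-β, P-γ, P-δ}.
  Farthest demand point is S-β at distance 3 (to P-α); all others are ≤ 3.
With {P-α, P-β, P-γ, P-ε} the worst case is 3.
With {P-α, P-β, P-δ, P-ε} the worst case is 3.
No size-4 selection achieves below 3.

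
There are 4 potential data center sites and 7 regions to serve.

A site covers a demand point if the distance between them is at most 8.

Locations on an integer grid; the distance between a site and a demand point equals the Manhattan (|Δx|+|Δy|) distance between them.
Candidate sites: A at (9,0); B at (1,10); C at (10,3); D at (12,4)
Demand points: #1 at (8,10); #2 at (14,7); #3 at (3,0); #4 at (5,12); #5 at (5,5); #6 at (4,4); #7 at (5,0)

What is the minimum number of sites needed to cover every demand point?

Coverage sets (demand points within 8 of each site):
  A: {#3, #7}
  B: {#1, #4}
  C: {#2, #5, #6, #7}
  D: {#2, #5, #6}
No 2 sites suffice: every size-2 union leaves at least one demand point uncovered.
But {A, B, C} covers everything, so the minimum is 3.

3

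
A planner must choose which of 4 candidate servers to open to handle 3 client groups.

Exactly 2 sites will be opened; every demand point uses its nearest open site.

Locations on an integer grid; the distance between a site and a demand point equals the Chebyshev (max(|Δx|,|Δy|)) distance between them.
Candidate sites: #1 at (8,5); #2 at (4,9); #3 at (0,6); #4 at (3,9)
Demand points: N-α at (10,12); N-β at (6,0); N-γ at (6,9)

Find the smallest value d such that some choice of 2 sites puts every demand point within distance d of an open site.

6

Open {#1, #2}.
  Farthest demand point is N-α at distance 6 (to #2); all others are ≤ 6.
With {#2, #3} the worst case is 6.
With {#1, #3} the worst case is 7.
No size-2 selection achieves below 6.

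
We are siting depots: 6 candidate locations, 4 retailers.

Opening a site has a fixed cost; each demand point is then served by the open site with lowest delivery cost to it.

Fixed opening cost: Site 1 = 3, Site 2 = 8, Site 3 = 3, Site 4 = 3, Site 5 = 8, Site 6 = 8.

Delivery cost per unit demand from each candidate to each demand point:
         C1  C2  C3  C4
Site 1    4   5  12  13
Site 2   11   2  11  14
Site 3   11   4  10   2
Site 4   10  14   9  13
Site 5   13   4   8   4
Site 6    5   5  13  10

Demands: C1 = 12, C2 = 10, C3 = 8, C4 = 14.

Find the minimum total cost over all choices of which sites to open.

182

Open {Site 1, Site 2, Site 3, Site 5}: assign each demand point to its cheapest open site.
  C1→Site 1 12×4=48, C2→Site 2 10×2=20, C3→Site 5 8×8=64, C4→Site 3 14×2=28
  delivery cost 160, fixed 22 → total 182.
Compare {Site 1, Site 2, Site 3, Site 4}: delivery cost 168 + fixed 17 = 185.
Compare {Site 1, Site 2, Site 3, Site 4, Site 5}: delivery cost 160 + fixed 25 = 185.
Compare {Site 1, Site 2, Site 3}: delivery cost 176 + fixed 14 = 190.
All other subsets cost ≥ 185. Minimum total cost: 182.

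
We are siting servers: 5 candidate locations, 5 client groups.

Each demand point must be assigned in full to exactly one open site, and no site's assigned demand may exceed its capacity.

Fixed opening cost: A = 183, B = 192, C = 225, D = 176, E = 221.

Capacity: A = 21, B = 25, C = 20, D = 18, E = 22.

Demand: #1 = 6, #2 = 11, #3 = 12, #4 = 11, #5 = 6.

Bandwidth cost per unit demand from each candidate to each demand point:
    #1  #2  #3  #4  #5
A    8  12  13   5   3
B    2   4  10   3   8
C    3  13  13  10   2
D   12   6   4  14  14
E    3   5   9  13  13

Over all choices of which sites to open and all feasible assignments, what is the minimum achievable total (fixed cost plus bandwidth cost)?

728

Open {A, B, D}; cheapest assignment that respects the capacities:
  A (cap 21, load 17): #4, #5 — cost 11×5 + 6×3 = 73
  B (cap 25, load 17): #1, #2 — cost 6×2 + 11×4 = 56
  D (cap 18, load 12): #3 — cost 12×4 = 48
  Shipping 177, fixed 551 → total 728.
  Any other capacity-feasible assignment to {A, B, D} ships for at least 177.
Compare {B, C, D}: its best feasible assignment gives total 748.
Compare {A, D, E}: its best feasible assignment gives total 774.
Every other set of open sites that can feasibly serve all demand totals ≥ 748 even under its best assignment. Minimum: 728.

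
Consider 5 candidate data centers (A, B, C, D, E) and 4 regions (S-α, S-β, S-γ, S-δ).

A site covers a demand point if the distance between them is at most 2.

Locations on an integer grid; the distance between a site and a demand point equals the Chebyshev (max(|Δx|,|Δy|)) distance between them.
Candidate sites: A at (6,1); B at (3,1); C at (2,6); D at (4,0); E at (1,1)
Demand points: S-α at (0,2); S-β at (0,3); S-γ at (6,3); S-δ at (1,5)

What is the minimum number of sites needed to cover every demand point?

Coverage sets (demand points within 2 of each site):
  A: {S-γ}
  B: {}
  C: {S-δ}
  D: {}
  E: {S-α, S-β}
No 2 sites suffice: every size-2 union leaves at least one demand point uncovered.
But {A, C, E} covers everything, so the minimum is 3.

3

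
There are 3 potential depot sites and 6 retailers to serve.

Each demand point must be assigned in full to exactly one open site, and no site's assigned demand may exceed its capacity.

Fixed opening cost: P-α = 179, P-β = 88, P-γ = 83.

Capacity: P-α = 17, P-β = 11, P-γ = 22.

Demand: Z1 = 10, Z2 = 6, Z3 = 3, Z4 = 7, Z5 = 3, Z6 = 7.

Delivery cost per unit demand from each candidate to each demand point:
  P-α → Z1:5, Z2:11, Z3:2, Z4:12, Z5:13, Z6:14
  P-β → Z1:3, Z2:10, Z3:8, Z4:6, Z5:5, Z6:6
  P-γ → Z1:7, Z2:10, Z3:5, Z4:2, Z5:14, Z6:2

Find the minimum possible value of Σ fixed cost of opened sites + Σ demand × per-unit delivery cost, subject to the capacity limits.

Open {P-α, P-γ}; cheapest assignment that respects the capacities:
  P-α (cap 17, load 16): Z1, Z3, Z5 — cost 10×5 + 3×2 + 3×13 = 95
  P-γ (cap 22, load 20): Z2, Z4, Z6 — cost 6×10 + 7×2 + 7×2 = 88
  Shipping 183, fixed 262 → total 445.
  Any other capacity-feasible assignment to {P-α, P-γ} ships for at least 183.
Compare {P-α, P-β, P-γ}: its best feasible assignment gives total 509.
Every other set of open sites that can feasibly serve all demand totals ≥ 509 even under its best assignment. Minimum: 445.

445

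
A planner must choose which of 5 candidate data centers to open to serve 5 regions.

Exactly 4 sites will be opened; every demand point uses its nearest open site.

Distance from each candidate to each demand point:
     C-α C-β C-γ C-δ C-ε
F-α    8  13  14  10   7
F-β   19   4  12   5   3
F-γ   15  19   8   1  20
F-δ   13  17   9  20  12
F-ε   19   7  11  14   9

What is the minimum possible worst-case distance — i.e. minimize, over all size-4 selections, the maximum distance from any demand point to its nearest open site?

Open {F-α, F-β, F-γ, F-δ}.
  Farthest demand point is C-α at distance 8 (to F-α); all others are ≤ 8.
With {F-α, F-β, F-γ, F-ε} the worst case is 8.
With {F-α, F-γ, F-δ, F-ε} the worst case is 8.
No size-4 selection achieves below 8.

8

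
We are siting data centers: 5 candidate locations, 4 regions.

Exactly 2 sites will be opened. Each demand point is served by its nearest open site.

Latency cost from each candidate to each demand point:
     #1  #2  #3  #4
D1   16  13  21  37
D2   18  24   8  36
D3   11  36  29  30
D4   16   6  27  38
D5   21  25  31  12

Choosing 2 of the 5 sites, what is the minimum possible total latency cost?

Open {D4, D5}.
  #1→D4 16, #2→D4 6, #3→D4 27, #4→D5 12  ⇒ total 61.
Compare {D1, D5}: total 62.
Compare {D2, D5}: total 62.
No size-2 selection does better; minimum is 61.

61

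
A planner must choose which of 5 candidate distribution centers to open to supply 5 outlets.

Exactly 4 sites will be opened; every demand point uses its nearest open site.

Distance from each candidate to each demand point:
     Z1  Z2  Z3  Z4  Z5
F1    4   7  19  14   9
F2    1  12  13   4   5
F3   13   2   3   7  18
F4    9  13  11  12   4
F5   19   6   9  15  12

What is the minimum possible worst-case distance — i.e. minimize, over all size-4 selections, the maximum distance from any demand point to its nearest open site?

4

Open {F1, F2, F3, F4}.
  Farthest demand point is Z4 at distance 4 (to F2); all others are ≤ 4.
With {F2, F3, F4, F5} the worst case is 4.
With {F1, F2, F3, F5} the worst case is 5.
No size-4 selection achieves below 4.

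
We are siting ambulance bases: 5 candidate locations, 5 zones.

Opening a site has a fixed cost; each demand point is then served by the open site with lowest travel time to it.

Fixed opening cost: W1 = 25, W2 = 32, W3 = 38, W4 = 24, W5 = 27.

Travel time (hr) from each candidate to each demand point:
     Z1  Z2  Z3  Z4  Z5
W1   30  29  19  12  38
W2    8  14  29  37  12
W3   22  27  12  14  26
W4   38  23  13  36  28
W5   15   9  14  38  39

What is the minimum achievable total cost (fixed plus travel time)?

Open {W1, W2}: assign each demand point to its cheapest open site.
  Z1→W2 8, Z2→W2 14, Z3→W1 19, Z4→W1 12, Z5→W2 12
  travel time 65, fixed 57 → total 122.
Compare {W2, W3}: travel time 60 + fixed 70 = 130.
Compare {W2}: travel time 100 + fixed 32 = 132.
Compare {W3}: travel time 101 + fixed 38 = 139.
All other subsets cost ≥ 130. Minimum total cost: 122.

122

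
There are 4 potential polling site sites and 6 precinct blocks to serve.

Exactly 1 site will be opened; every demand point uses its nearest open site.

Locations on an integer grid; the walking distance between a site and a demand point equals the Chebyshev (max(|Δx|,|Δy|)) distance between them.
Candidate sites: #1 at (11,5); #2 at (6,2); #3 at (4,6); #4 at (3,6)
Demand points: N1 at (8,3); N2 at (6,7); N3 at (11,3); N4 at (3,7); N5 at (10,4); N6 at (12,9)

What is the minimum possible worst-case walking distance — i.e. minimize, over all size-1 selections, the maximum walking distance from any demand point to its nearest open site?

7

Open {#2}.
  Farthest demand point is N6 at walking distance 7 (to #2); all others are ≤ 7.
With {#1} the worst case is 8.
With {#3} the worst case is 8.
No size-1 selection achieves below 7.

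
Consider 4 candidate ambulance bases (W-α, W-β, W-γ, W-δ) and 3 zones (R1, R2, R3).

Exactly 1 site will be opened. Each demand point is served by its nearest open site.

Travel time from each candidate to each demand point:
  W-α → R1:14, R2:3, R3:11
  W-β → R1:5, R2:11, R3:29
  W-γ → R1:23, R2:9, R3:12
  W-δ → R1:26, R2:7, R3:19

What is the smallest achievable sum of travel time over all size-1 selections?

28

Open {W-α}.
  R1→W-α 14, R2→W-α 3, R3→W-α 11  ⇒ total 28.
Compare {W-γ}: total 44.
Compare {W-β}: total 45.
No size-1 selection does better; minimum is 28.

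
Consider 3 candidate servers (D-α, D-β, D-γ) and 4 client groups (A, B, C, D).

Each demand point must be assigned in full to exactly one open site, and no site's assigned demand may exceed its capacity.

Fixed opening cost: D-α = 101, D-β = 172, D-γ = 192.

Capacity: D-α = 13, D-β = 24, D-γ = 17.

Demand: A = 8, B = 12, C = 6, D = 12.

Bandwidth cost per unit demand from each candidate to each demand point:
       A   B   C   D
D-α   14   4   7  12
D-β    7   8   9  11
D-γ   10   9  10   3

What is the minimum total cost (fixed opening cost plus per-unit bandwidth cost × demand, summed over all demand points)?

Open {D-α, D-β, D-γ}; cheapest assignment that respects the capacities:
  D-α (cap 13, load 12): B — cost 12×4 = 48
  D-β (cap 24, load 14): A, C — cost 8×7 + 6×9 = 110
  D-γ (cap 17, load 12): D — cost 12×3 = 36
  Shipping 194, fixed 465 → total 659.
  Any other capacity-feasible assignment to {D-α, D-β, D-γ} ships for at least 194.
Compare {D-β, D-γ}: its best feasible assignment gives total 732.
Every other set of open sites that can feasibly serve all demand totals ≥ 732 even under its best assignment. Minimum: 659.

659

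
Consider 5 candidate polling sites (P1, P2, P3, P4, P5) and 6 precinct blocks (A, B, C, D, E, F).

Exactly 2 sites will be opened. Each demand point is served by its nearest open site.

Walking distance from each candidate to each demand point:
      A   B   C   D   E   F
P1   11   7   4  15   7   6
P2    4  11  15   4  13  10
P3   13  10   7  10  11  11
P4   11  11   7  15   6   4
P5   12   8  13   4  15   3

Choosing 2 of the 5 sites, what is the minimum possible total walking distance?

32

Open {P1, P2}.
  A→P2 4, B→P1 7, C→P1 4, D→P2 4, E→P1 7, F→P1 6  ⇒ total 32.
Compare {P1, P5}: total 36.
Compare {P2, P4}: total 36.
No size-2 selection does better; minimum is 32.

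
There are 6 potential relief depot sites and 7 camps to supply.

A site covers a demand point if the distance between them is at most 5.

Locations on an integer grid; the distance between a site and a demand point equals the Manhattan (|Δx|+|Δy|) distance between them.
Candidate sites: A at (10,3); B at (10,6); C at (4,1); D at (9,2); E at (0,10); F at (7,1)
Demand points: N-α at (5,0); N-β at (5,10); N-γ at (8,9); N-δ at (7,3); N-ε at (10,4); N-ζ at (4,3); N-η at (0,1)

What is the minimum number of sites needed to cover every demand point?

3

Coverage sets (demand points within 5 of each site):
  A: {N-δ, N-ε}
  B: {N-γ, N-ε}
  C: {N-α, N-δ, N-ζ, N-η}
  D: {N-δ, N-ε}
  E: {N-β}
  F: {N-α, N-δ, N-ζ}
No 2 sites suffice: every size-2 union leaves at least one demand point uncovered.
But {B, C, E} covers everything, so the minimum is 3.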